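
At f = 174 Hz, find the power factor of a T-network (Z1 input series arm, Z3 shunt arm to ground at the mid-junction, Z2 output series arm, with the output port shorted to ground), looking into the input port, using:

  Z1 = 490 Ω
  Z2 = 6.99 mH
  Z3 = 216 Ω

Step 1 — Angular frequency: ω = 2π·f = 2π·174 = 1093 rad/s.
Step 2 — Component impedances:
  Z1: Z = R = 490 Ω
  Z2: Z = jωL = j·1093·0.00699 = 0 + j7.642 Ω
  Z3: Z = R = 216 Ω
Step 3 — With the output port shorted to ground, the output series arm Z2 runs from the junction to ground; the shunt arm Z3 also runs from the junction to ground. They appear in parallel: Z3 || Z2 = 0.27 + j7.632 Ω.
Step 4 — Series with input arm Z1: Z_in = Z1 + (Z3 || Z2) = 490.3 + j7.632 Ω = 490.3∠0.9° Ω.
Step 5 — Power factor: PF = cos(φ) = Re(Z)/|Z| = 490.27/490.33 = 0.9999.
Step 6 — Type: Im(Z) = 7.632 ⇒ lagging (phase φ = 0.9°).

PF = 0.9999 (lagging, φ = 0.9°)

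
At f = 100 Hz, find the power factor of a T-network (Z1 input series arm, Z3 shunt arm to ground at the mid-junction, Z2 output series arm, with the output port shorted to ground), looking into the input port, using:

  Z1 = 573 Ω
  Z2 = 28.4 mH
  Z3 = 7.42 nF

Step 1 — Angular frequency: ω = 2π·f = 2π·100 = 628.3 rad/s.
Step 2 — Component impedances:
  Z1: Z = R = 573 Ω
  Z2: Z = jωL = j·628.3·0.0284 = 0 + j17.84 Ω
  Z3: Z = 1/(jωC) = -j/(ω·C) = 0 - j2.145e+05 Ω
Step 3 — With the output port shorted to ground, the output series arm Z2 runs from the junction to ground; the shunt arm Z3 also runs from the junction to ground. They appear in parallel: Z3 || Z2 = 0 + j17.85 Ω.
Step 4 — Series with input arm Z1: Z_in = Z1 + (Z3 || Z2) = 573 + j17.85 Ω = 573.3∠1.8° Ω.
Step 5 — Power factor: PF = cos(φ) = Re(Z)/|Z| = 573/573.3 = 0.9995.
Step 6 — Type: Im(Z) = 17.85 ⇒ lagging (phase φ = 1.8°).

PF = 0.9995 (lagging, φ = 1.8°)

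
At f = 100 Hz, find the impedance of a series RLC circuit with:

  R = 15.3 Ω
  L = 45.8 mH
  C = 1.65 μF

Step 1 — Angular frequency: ω = 2π·f = 2π·100 = 628.3 rad/s.
Step 2 — Component impedances:
  R: Z = R = 15.3 Ω
  L: Z = jωL = j·628.3·0.0458 = 0 + j28.78 Ω
  C: Z = 1/(jωC) = -j/(ω·C) = 0 - j964.6 Ω
Step 3 — Series combination: Z_total = R + L + C = 15.3 - j935.8 Ω = 935.9∠-89.1° Ω.

Z = 15.3 - j935.8 Ω = 935.9∠-89.1° Ω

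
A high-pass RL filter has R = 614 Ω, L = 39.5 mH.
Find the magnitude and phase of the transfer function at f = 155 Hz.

Step 1 — Angular frequency: ω = 2π·155 = 973.9 rad/s.
Step 2 — Transfer function: H(jω) = jωL/(R + jωL).
Step 3 — Numerator jωL = j·38.47; denominator R + jωL = 614 + j38.47.
Step 4 — H = 0.00391 + j0.06241.
Step 5 — Magnitude: |H| = 0.06253 (-24.1 dB); phase: φ = 86.4°.

|H| = 0.06253 (-24.1 dB), φ = 86.4°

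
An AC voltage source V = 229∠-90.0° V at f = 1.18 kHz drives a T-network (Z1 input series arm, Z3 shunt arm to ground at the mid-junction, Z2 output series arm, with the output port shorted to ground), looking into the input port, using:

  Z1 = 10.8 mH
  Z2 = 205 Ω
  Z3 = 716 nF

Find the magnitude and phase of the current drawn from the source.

Step 1 — Angular frequency: ω = 2π·f = 2π·1180 = 7414 rad/s.
Step 2 — Component impedances:
  Z1: Z = jωL = j·7414·0.0108 = 0 + j80.07 Ω
  Z2: Z = R = 205 Ω
  Z3: Z = 1/(jωC) = -j/(ω·C) = 0 - j188.4 Ω
Step 3 — With the output port shorted to ground, the output series arm Z2 runs from the junction to ground; the shunt arm Z3 also runs from the junction to ground. They appear in parallel: Z3 || Z2 = 93.85 - j102.1 Ω.
Step 4 — Series with input arm Z1: Z_in = Z1 + (Z3 || Z2) = 93.85 - j22.06 Ω = 96.41∠-13.2° Ω.
Step 5 — Source phasor: V = 229∠-90.0° V = 0 - j229 V.
Step 6 — Ohm's law: I = V / Z_total = (0 - j229) / (93.85 - j22.06) = 0.5435 - j2.312 A.
Step 7 — Convert to polar: |I| = 2.375 A, ∠I = -76.8°.

I = 2.375∠-76.8° A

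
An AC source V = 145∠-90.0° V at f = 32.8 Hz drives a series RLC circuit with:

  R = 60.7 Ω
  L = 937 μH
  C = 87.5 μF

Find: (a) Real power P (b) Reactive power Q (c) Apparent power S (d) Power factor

Step 1 — Angular frequency: ω = 2π·f = 2π·32.8 = 206.1 rad/s.
Step 2 — Component impedances:
  R: Z = R = 60.7 Ω
  L: Z = jωL = j·206.1·0.000937 = 0 + j0.1931 Ω
  C: Z = 1/(jωC) = -j/(ω·C) = 0 - j55.45 Ω
Step 3 — Series combination: Z_total = R + L + C = 60.7 - j55.26 Ω = 82.09∠-42.3° Ω.
Step 4 — Source phasor: V = 145∠-90.0° V = 0 - j145 V.
Step 5 — Current: I = V / Z = 1.189 - j1.306 A = 1.766∠-47.7° A.
Step 6 — Complex power: S = V·I* = 189.4 - j172.4 VA.
Step 7 — Real power: P = Re(S) = 189.4 W.
Step 8 — Reactive power: Q = Im(S) = -172.4 VAR.
Step 9 — Apparent power: |S| = 256.1 VA.
Step 10 — Power factor: PF = P/|S| = 0.7395 (leading).

(a) P = 189.4 W  (b) Q = -172.4 VAR  (c) S = 256.1 VA  (d) PF = 0.7395 (leading)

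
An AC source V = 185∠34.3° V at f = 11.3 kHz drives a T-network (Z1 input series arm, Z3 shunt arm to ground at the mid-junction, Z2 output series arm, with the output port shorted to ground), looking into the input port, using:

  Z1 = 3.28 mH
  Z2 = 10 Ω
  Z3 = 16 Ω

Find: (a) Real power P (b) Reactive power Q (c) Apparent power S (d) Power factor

Step 1 — Angular frequency: ω = 2π·f = 2π·1.13e+04 = 7.1e+04 rad/s.
Step 2 — Component impedances:
  Z1: Z = jωL = j·7.1e+04·0.00328 = 0 + j232.9 Ω
  Z2: Z = R = 10 Ω
  Z3: Z = R = 16 Ω
Step 3 — With the output port shorted to ground, the output series arm Z2 runs from the junction to ground; the shunt arm Z3 also runs from the junction to ground. They appear in parallel: Z3 || Z2 = 6.154 Ω.
Step 4 — Series with input arm Z1: Z_in = Z1 + (Z3 || Z2) = 6.154 + j232.9 Ω = 233∠88.5° Ω.
Step 5 — Source phasor: V = 185∠34.3° V = 152.8 + j104.3 V.
Step 6 — Current: I = V / Z = 0.4647 - j0.644 A = 0.7941∠-54.2° A.
Step 7 — Complex power: S = V·I* = 3.881 + j146.9 VA.
Step 8 — Real power: P = Re(S) = 3.881 W.
Step 9 — Reactive power: Q = Im(S) = 146.9 VAR.
Step 10 — Apparent power: |S| = 146.9 VA.
Step 11 — Power factor: PF = P/|S| = 0.02642 (lagging).

(a) P = 3.881 W  (b) Q = 146.9 VAR  (c) S = 146.9 VA  (d) PF = 0.02642 (lagging)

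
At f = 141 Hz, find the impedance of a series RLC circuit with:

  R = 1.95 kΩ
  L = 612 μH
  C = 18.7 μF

Step 1 — Angular frequency: ω = 2π·f = 2π·141 = 885.9 rad/s.
Step 2 — Component impedances:
  R: Z = R = 1950 Ω
  L: Z = jωL = j·885.9·0.000612 = 0 + j0.5422 Ω
  C: Z = 1/(jωC) = -j/(ω·C) = 0 - j60.36 Ω
Step 3 — Series combination: Z_total = R + L + C = 1950 - j59.82 Ω = 1951∠-1.8° Ω.

Z = 1950 - j59.82 Ω = 1951∠-1.8° Ω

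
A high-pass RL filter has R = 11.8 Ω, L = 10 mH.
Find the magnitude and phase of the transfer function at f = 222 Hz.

Step 1 — Angular frequency: ω = 2π·222 = 1395 rad/s.
Step 2 — Transfer function: H(jω) = jωL/(R + jωL).
Step 3 — Numerator jωL = j·13.95; denominator R + jωL = 11.8 + j13.95.
Step 4 — H = 0.5829 + j0.4931.
Step 5 — Magnitude: |H| = 0.7635 (-2.3 dB); phase: φ = 40.2°.

|H| = 0.7635 (-2.3 dB), φ = 40.2°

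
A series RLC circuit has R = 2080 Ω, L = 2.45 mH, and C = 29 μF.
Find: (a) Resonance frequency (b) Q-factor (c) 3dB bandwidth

Step 1 — Resonance: ω₀ = 1/√(LC) = 1/√(0.00245·2.9e-05) = 3752 rad/s.
Step 2 — f₀ = ω₀/(2π) = 597.1 Hz.
Step 3 — Series Q: Q = ω₀L/R = 3752·0.00245/2080 = 0.004419.
Step 4 — Bandwidth: Δω = ω₀/Q = 8.49e+05 rad/s; BW = Δω/(2π) = 1.351e+05 Hz.

(a) f₀ = 597.1 Hz  (b) Q = 0.004419  (c) BW = 1.351e+05 Hz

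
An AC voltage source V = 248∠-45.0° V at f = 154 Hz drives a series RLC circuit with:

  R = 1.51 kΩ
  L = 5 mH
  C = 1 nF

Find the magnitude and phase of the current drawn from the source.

Step 1 — Angular frequency: ω = 2π·f = 2π·154 = 967.6 rad/s.
Step 2 — Component impedances:
  R: Z = R = 1510 Ω
  L: Z = jωL = j·967.6·0.005 = 0 + j4.838 Ω
  C: Z = 1/(jωC) = -j/(ω·C) = 0 - j1.033e+06 Ω
Step 3 — Series combination: Z_total = R + L + C = 1510 - j1.033e+06 Ω = 1.033e+06∠-89.9° Ω.
Step 4 — Source phasor: V = 248∠-45.0° V = 175.4 - j175.4 V.
Step 5 — Ohm's law: I = V / Z_total = (175.4 - j175.4) / (1510 - j1.033e+06) = 0.0001699 + j0.0001694 A.
Step 6 — Convert to polar: |I| = 0.00024 A, ∠I = 44.9°.

I = 0.00024∠44.9° A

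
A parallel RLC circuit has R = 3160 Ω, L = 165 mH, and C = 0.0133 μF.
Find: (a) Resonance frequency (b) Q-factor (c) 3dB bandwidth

Step 1 — Resonance: ω₀ = 1/√(LC) = 1/√(0.165·1.33e-08) = 2.135e+04 rad/s.
Step 2 — f₀ = ω₀/(2π) = 3397 Hz.
Step 3 — Parallel Q: Q = R/(ω₀L) = 3160/(2.135e+04·0.165) = 0.8972.
Step 4 — Bandwidth: Δω = ω₀/Q = 2.379e+04 rad/s; BW = Δω/(2π) = 3787 Hz.

(a) f₀ = 3397 Hz  (b) Q = 0.8972  (c) BW = 3787 Hz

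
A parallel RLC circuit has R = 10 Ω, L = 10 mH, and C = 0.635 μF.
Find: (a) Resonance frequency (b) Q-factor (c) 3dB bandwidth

Step 1 — Resonance: ω₀ = 1/√(LC) = 1/√(0.01·6.35e-07) = 1.255e+04 rad/s.
Step 2 — f₀ = ω₀/(2π) = 1997 Hz.
Step 3 — Parallel Q: Q = R/(ω₀L) = 10/(1.255e+04·0.01) = 0.07969.
Step 4 — Bandwidth: Δω = ω₀/Q = 1.575e+05 rad/s; BW = Δω/(2π) = 2.506e+04 Hz.

(a) f₀ = 1997 Hz  (b) Q = 0.07969  (c) BW = 2.506e+04 Hz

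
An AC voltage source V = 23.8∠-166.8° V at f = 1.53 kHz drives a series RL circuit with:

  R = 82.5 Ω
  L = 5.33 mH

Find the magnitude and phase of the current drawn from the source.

Step 1 — Angular frequency: ω = 2π·f = 2π·1530 = 9613 rad/s.
Step 2 — Component impedances:
  R: Z = R = 82.5 Ω
  L: Z = jωL = j·9613·0.00533 = 0 + j51.24 Ω
Step 3 — Series combination: Z_total = R + L = 82.5 + j51.24 Ω = 97.12∠31.8° Ω.
Step 4 — Source phasor: V = 23.8∠-166.8° V = -23.17 - j5.435 V.
Step 5 — Ohm's law: I = V / Z_total = (-23.17 - j5.435) / (82.5 + j51.24) = -0.2322 + j0.07834 A.
Step 6 — Convert to polar: |I| = 0.2451 A, ∠I = 161.4°.

I = 0.2451∠161.4° A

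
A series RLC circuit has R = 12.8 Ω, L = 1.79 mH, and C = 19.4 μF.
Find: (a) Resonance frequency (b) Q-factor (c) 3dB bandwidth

Step 1 — Resonance condition Im(Z)=0 gives ω₀ = 1/√(LC).
Step 2 — ω₀ = 1/√(0.00179·1.94e-05) = 5366 rad/s.
Step 3 — f₀ = ω₀/(2π) = 854.1 Hz.
Step 4 — Series Q: Q = ω₀L/R = 5366·0.00179/12.8 = 0.7504.
Step 5 — 3dB bandwidth: Δω = ω₀/Q = 7151 rad/s; BW = Δω/(2π) = 1138 Hz.

(a) f₀ = 854.1 Hz  (b) Q = 0.7504  (c) BW = 1138 Hz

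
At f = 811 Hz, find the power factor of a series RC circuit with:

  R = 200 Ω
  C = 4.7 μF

Step 1 — Angular frequency: ω = 2π·f = 2π·811 = 5096 rad/s.
Step 2 — Component impedances:
  R: Z = R = 200 Ω
  C: Z = 1/(jωC) = -j/(ω·C) = 0 - j41.75 Ω
Step 3 — Series combination: Z_total = R + C = 200 - j41.75 Ω = 204.3∠-11.8° Ω.
Step 4 — Power factor: PF = cos(φ) = Re(Z)/|Z| = 200/204.31 = 0.9789.
Step 5 — Type: Im(Z) = -41.75 ⇒ leading (phase φ = -11.8°).

PF = 0.9789 (leading, φ = -11.8°)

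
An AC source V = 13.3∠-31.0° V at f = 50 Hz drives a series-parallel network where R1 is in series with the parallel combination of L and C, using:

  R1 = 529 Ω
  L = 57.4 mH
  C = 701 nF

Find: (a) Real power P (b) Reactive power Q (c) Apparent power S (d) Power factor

Step 1 — Angular frequency: ω = 2π·f = 2π·50 = 314.2 rad/s.
Step 2 — Component impedances:
  R1: Z = R = 529 Ω
  L: Z = jωL = j·314.2·0.0574 = 0 + j18.03 Ω
  C: Z = 1/(jωC) = -j/(ω·C) = 0 - j4541 Ω
Step 3 — Parallel branch: L || C = 1/(1/L + 1/C) = 0 + j18.1 Ω.
Step 4 — Series with R1: Z_total = R1 + (L || C) = 529 + j18.1 Ω = 529.3∠2.0° Ω.
Step 5 — Source phasor: V = 13.3∠-31.0° V = 11.4 - j6.85 V.
Step 6 — Current: I = V / Z = 0.02108 - j0.01367 A = 0.02513∠-33.0° A.
Step 7 — Complex power: S = V·I* = 0.334 + j0.01143 VA.
Step 8 — Real power: P = Re(S) = 0.334 W.
Step 9 — Reactive power: Q = Im(S) = 0.01143 VAR.
Step 10 — Apparent power: |S| = 0.3342 VA.
Step 11 — Power factor: PF = P/|S| = 0.9994 (lagging).

(a) P = 0.334 W  (b) Q = 0.01143 VAR  (c) S = 0.3342 VA  (d) PF = 0.9994 (lagging)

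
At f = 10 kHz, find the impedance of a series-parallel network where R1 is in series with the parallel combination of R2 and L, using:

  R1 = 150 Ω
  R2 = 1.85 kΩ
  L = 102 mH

Step 1 — Angular frequency: ω = 2π·f = 2π·1e+04 = 6.283e+04 rad/s.
Step 2 — Component impedances:
  R1: Z = R = 150 Ω
  R2: Z = R = 1850 Ω
  L: Z = jωL = j·6.283e+04·0.102 = 0 + j6409 Ω
Step 3 — Parallel branch: R2 || L = 1/(1/R2 + 1/L) = 1708 + j493 Ω.
Step 4 — Series with R1: Z_total = R1 + (R2 || L) = 1858 + j493 Ω = 1922∠14.9° Ω.

Z = 1858 + j493 Ω = 1922∠14.9° Ω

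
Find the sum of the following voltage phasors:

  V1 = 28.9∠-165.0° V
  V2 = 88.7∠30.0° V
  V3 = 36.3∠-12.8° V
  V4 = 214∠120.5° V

Step 1 — Convert each phasor to rectangular form:
  V1 = 28.9·(cos(-165.0°) + j·sin(-165.0°)) = -27.92 - j7.48 V
  V2 = 88.7·(cos(30.0°) + j·sin(30.0°)) = 76.82 + j44.35 V
  V3 = 36.3·(cos(-12.8°) + j·sin(-12.8°)) = 35.4 - j8.042 V
  V4 = 214·(cos(120.5°) + j·sin(120.5°)) = -108.6 + j184.4 V
Step 2 — Sum components: V_total = -24.31 + j213.2 V.
Step 3 — Convert to polar: |V_total| = 214.6 V, ∠V_total = 96.5°.

V_total = 214.6∠96.5° V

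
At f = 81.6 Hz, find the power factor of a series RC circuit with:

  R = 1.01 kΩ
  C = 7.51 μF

Step 1 — Angular frequency: ω = 2π·f = 2π·81.6 = 512.7 rad/s.
Step 2 — Component impedances:
  R: Z = R = 1010 Ω
  C: Z = 1/(jωC) = -j/(ω·C) = 0 - j259.7 Ω
Step 3 — Series combination: Z_total = R + C = 1010 - j259.7 Ω = 1043∠-14.4° Ω.
Step 4 — Power factor: PF = cos(φ) = Re(Z)/|Z| = 1010/1042.9 = 0.9685.
Step 5 — Type: Im(Z) = -259.7 ⇒ leading (phase φ = -14.4°).

PF = 0.9685 (leading, φ = -14.4°)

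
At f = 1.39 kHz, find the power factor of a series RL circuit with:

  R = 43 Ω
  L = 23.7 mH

Step 1 — Angular frequency: ω = 2π·f = 2π·1390 = 8734 rad/s.
Step 2 — Component impedances:
  R: Z = R = 43 Ω
  L: Z = jωL = j·8734·0.0237 = 0 + j207 Ω
Step 3 — Series combination: Z_total = R + L = 43 + j207 Ω = 211.4∠78.3° Ω.
Step 4 — Power factor: PF = cos(φ) = Re(Z)/|Z| = 43/211.4 = 0.2034.
Step 5 — Type: Im(Z) = 207 ⇒ lagging (phase φ = 78.3°).

PF = 0.2034 (lagging, φ = 78.3°)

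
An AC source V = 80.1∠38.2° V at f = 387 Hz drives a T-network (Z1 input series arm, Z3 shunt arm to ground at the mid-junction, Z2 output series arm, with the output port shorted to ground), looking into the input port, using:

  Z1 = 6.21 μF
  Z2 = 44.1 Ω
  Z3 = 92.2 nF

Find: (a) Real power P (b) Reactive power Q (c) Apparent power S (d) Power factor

Step 1 — Angular frequency: ω = 2π·f = 2π·387 = 2432 rad/s.
Step 2 — Component impedances:
  Z1: Z = 1/(jωC) = -j/(ω·C) = 0 - j66.22 Ω
  Z2: Z = R = 44.1 Ω
  Z3: Z = 1/(jωC) = -j/(ω·C) = 0 - j4460 Ω
Step 3 — With the output port shorted to ground, the output series arm Z2 runs from the junction to ground; the shunt arm Z3 also runs from the junction to ground. They appear in parallel: Z3 || Z2 = 44.1 - j0.436 Ω.
Step 4 — Series with input arm Z1: Z_in = Z1 + (Z3 || Z2) = 44.1 - j66.66 Ω = 79.93∠-56.5° Ω.
Step 5 — Source phasor: V = 80.1∠38.2° V = 62.95 + j49.53 V.
Step 6 — Current: I = V / Z = -0.08239 + j0.9988 A = 1.002∠94.7° A.
Step 7 — Complex power: S = V·I* = 44.29 - j66.95 VA.
Step 8 — Real power: P = Re(S) = 44.29 W.
Step 9 — Reactive power: Q = Im(S) = -66.95 VAR.
Step 10 — Apparent power: |S| = 80.28 VA.
Step 11 — Power factor: PF = P/|S| = 0.5517 (leading).

(a) P = 44.29 W  (b) Q = -66.95 VAR  (c) S = 80.28 VA  (d) PF = 0.5517 (leading)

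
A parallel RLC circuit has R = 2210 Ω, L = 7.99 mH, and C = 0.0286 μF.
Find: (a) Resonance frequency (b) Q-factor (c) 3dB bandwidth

Step 1 — Resonance: ω₀ = 1/√(LC) = 1/√(0.00799·2.86e-08) = 6.615e+04 rad/s.
Step 2 — f₀ = ω₀/(2π) = 1.053e+04 Hz.
Step 3 — Parallel Q: Q = R/(ω₀L) = 2210/(6.615e+04·0.00799) = 4.181.
Step 4 — Bandwidth: Δω = ω₀/Q = 1.582e+04 rad/s; BW = Δω/(2π) = 2518 Hz.

(a) f₀ = 1.053e+04 Hz  (b) Q = 4.181  (c) BW = 2518 Hz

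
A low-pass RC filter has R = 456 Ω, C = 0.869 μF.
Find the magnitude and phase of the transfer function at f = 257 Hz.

Step 1 — Angular frequency: ω = 2π·257 = 1615 rad/s.
Step 2 — Transfer function: H(jω) = 1/(1 + jωRC).
Step 3 — Denominator: 1 + jωRC = 1 + j·1615·456·8.69e-07 = 1 + j0.6399.
Step 4 — H = 0.7095 - j0.454.
Step 5 — Magnitude: |H| = 0.8423 (-1.5 dB); phase: φ = -32.6°.

|H| = 0.8423 (-1.5 dB), φ = -32.6°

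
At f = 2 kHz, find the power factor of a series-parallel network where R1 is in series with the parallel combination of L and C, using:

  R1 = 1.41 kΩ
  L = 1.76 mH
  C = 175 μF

Step 1 — Angular frequency: ω = 2π·f = 2π·2000 = 1.257e+04 rad/s.
Step 2 — Component impedances:
  R1: Z = R = 1410 Ω
  L: Z = jωL = j·1.257e+04·0.00176 = 0 + j22.12 Ω
  C: Z = 1/(jωC) = -j/(ω·C) = 0 - j0.4547 Ω
Step 3 — Parallel branch: L || C = 1/(1/L + 1/C) = 0 - j0.4643 Ω.
Step 4 — Series with R1: Z_total = R1 + (L || C) = 1410 - j0.4643 Ω = 1410∠-0.0° Ω.
Step 5 — Power factor: PF = cos(φ) = Re(Z)/|Z| = 1410/1410 = 1.
Step 6 — Type: Im(Z) = -0.4643 ⇒ leading (phase φ = -0.0°).

PF = 1 (leading, φ = -0.0°)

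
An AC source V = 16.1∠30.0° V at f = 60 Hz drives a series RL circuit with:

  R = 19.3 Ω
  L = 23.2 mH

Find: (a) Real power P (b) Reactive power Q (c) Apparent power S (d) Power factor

Step 1 — Angular frequency: ω = 2π·f = 2π·60 = 377 rad/s.
Step 2 — Component impedances:
  R: Z = R = 19.3 Ω
  L: Z = jωL = j·377·0.0232 = 0 + j8.746 Ω
Step 3 — Series combination: Z_total = R + L = 19.3 + j8.746 Ω = 21.19∠24.4° Ω.
Step 4 — Source phasor: V = 16.1∠30.0° V = 13.94 + j8.05 V.
Step 5 — Current: I = V / Z = 0.7562 + j0.07443 A = 0.7598∠5.6° A.
Step 6 — Complex power: S = V·I* = 11.14 + j5.049 VA.
Step 7 — Real power: P = Re(S) = 11.14 W.
Step 8 — Reactive power: Q = Im(S) = 5.049 VAR.
Step 9 — Apparent power: |S| = 12.23 VA.
Step 10 — Power factor: PF = P/|S| = 0.9108 (lagging).

(a) P = 11.14 W  (b) Q = 5.049 VAR  (c) S = 12.23 VA  (d) PF = 0.9108 (lagging)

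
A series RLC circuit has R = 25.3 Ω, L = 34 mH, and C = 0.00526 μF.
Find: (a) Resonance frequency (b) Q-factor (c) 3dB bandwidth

Step 1 — Resonance condition Im(Z)=0 gives ω₀ = 1/√(LC).
Step 2 — ω₀ = 1/√(0.034·5.26e-09) = 7.478e+04 rad/s.
Step 3 — f₀ = ω₀/(2π) = 1.19e+04 Hz.
Step 4 — Series Q: Q = ω₀L/R = 7.478e+04·0.034/25.3 = 100.5.
Step 5 — 3dB bandwidth: Δω = ω₀/Q = 744.1 rad/s; BW = Δω/(2π) = 118.4 Hz.

(a) f₀ = 1.19e+04 Hz  (b) Q = 100.5  (c) BW = 118.4 Hz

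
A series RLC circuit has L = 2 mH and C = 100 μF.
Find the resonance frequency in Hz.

Step 1 — Resonance condition Im(Z)=0 gives ω₀ = 1/√(LC).
Step 2 — ω₀ = 1/√(0.002·0.0001) = 2236 rad/s.
Step 3 — f₀ = ω₀/(2π) = 355.9 Hz.

f₀ = 355.9 Hz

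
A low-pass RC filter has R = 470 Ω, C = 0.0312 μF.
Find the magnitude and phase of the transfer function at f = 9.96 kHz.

Step 1 — Angular frequency: ω = 2π·9960 = 6.258e+04 rad/s.
Step 2 — Transfer function: H(jω) = 1/(1 + jωRC).
Step 3 — Denominator: 1 + jωRC = 1 + j·6.258e+04·470·3.12e-08 = 1 + j0.9177.
Step 4 — H = 0.5428 - j0.4982.
Step 5 — Magnitude: |H| = 0.7368 (-2.7 dB); phase: φ = -42.5°.

|H| = 0.7368 (-2.7 dB), φ = -42.5°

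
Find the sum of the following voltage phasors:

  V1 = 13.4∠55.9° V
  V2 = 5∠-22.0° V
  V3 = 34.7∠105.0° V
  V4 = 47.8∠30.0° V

Step 1 — Convert each phasor to rectangular form:
  V1 = 13.4·(cos(55.9°) + j·sin(55.9°)) = 7.513 + j11.1 V
  V2 = 5·(cos(-22.0°) + j·sin(-22.0°)) = 4.636 - j1.873 V
  V3 = 34.7·(cos(105.0°) + j·sin(105.0°)) = -8.981 + j33.52 V
  V4 = 47.8·(cos(30.0°) + j·sin(30.0°)) = 41.4 + j23.9 V
Step 2 — Sum components: V_total = 44.56 + j66.64 V.
Step 3 — Convert to polar: |V_total| = 80.17 V, ∠V_total = 56.2°.

V_total = 80.17∠56.2° V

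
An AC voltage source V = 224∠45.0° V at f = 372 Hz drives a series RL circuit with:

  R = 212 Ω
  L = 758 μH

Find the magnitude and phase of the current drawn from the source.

Step 1 — Angular frequency: ω = 2π·f = 2π·372 = 2337 rad/s.
Step 2 — Component impedances:
  R: Z = R = 212 Ω
  L: Z = jωL = j·2337·0.000758 = 0 + j1.772 Ω
Step 3 — Series combination: Z_total = R + L = 212 + j1.772 Ω = 212∠0.5° Ω.
Step 4 — Source phasor: V = 224∠45.0° V = 158.4 + j158.4 V.
Step 5 — Ohm's law: I = V / Z_total = (158.4 + j158.4) / (212 + j1.772) = 0.7533 + j0.7408 A.
Step 6 — Convert to polar: |I| = 1.057 A, ∠I = 44.5°.

I = 1.057∠44.5° A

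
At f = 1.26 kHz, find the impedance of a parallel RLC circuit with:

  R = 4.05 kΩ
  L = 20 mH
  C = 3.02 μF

Step 1 — Angular frequency: ω = 2π·f = 2π·1260 = 7917 rad/s.
Step 2 — Component impedances:
  R: Z = R = 4050 Ω
  L: Z = jωL = j·7917·0.02 = 0 + j158.3 Ω
  C: Z = 1/(jωC) = -j/(ω·C) = 0 - j41.83 Ω
Step 3 — Parallel combination: 1/Z_total = 1/R + 1/L + 1/C; Z_total = 0.7976 - j56.83 Ω = 56.83∠-89.2° Ω.

Z = 0.7976 - j56.83 Ω = 56.83∠-89.2° Ω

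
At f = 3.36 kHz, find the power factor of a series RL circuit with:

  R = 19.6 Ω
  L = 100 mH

Step 1 — Angular frequency: ω = 2π·f = 2π·3360 = 2.111e+04 rad/s.
Step 2 — Component impedances:
  R: Z = R = 19.6 Ω
  L: Z = jωL = j·2.111e+04·0.1 = 0 + j2111 Ω
Step 3 — Series combination: Z_total = R + L = 19.6 + j2111 Ω = 2111∠89.5° Ω.
Step 4 — Power factor: PF = cos(φ) = Re(Z)/|Z| = 19.6/2111.2 = 0.009284.
Step 5 — Type: Im(Z) = 2111 ⇒ lagging (phase φ = 89.5°).

PF = 0.009284 (lagging, φ = 89.5°)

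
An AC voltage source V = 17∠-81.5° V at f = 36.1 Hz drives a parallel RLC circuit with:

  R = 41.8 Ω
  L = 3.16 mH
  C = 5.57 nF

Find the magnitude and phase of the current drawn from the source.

Step 1 — Angular frequency: ω = 2π·f = 2π·36.1 = 226.8 rad/s.
Step 2 — Component impedances:
  R: Z = R = 41.8 Ω
  L: Z = jωL = j·226.8·0.00316 = 0 + j0.7168 Ω
  C: Z = 1/(jωC) = -j/(ω·C) = 0 - j7.915e+05 Ω
Step 3 — Parallel combination: 1/Z_total = 1/R + 1/L + 1/C; Z_total = 0.01229 + j0.7166 Ω = 0.7167∠89.0° Ω.
Step 4 — Source phasor: V = 17∠-81.5° V = 2.513 - j16.81 V.
Step 5 — Ohm's law: I = V / Z_total = (2.513 - j16.81) / (0.01229 + j0.7166) = -23.4 - j3.908 A.
Step 6 — Convert to polar: |I| = 23.72 A, ∠I = -170.5°.

I = 23.72∠-170.5° A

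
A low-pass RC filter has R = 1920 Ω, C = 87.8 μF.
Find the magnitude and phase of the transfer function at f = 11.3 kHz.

Step 1 — Angular frequency: ω = 2π·1.13e+04 = 7.1e+04 rad/s.
Step 2 — Transfer function: H(jω) = 1/(1 + jωRC).
Step 3 — Denominator: 1 + jωRC = 1 + j·7.1e+04·1920·8.78e-05 = 1 + j1.197e+04.
Step 4 — H = 6.981e-09 - j8.355e-05.
Step 5 — Magnitude: |H| = 8.355e-05 (-81.6 dB); phase: φ = -90.0°.

|H| = 8.355e-05 (-81.6 dB), φ = -90.0°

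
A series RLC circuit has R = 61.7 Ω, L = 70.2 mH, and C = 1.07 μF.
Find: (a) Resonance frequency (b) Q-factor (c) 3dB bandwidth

Step 1 — Resonance condition Im(Z)=0 gives ω₀ = 1/√(LC).
Step 2 — ω₀ = 1/√(0.0702·1.07e-06) = 3649 rad/s.
Step 3 — f₀ = ω₀/(2π) = 580.7 Hz.
Step 4 — Series Q: Q = ω₀L/R = 3649·0.0702/61.7 = 4.151.
Step 5 — 3dB bandwidth: Δω = ω₀/Q = 878.9 rad/s; BW = Δω/(2π) = 139.9 Hz.

(a) f₀ = 580.7 Hz  (b) Q = 4.151  (c) BW = 139.9 Hz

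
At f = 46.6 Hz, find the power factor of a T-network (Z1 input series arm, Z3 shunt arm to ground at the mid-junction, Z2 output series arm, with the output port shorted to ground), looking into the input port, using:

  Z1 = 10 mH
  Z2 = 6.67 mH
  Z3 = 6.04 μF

Step 1 — Angular frequency: ω = 2π·f = 2π·46.6 = 292.8 rad/s.
Step 2 — Component impedances:
  Z1: Z = jωL = j·292.8·0.01 = 0 + j2.928 Ω
  Z2: Z = jωL = j·292.8·0.00667 = 0 + j1.953 Ω
  Z3: Z = 1/(jωC) = -j/(ω·C) = 0 - j565.5 Ω
Step 3 — With the output port shorted to ground, the output series arm Z2 runs from the junction to ground; the shunt arm Z3 also runs from the junction to ground. They appear in parallel: Z3 || Z2 = 0 + j1.96 Ω.
Step 4 — Series with input arm Z1: Z_in = Z1 + (Z3 || Z2) = 0 + j4.888 Ω = 4.888∠90.0° Ω.
Step 5 — Power factor: PF = cos(φ) = Re(Z)/|Z| = 0/4.888 = 0.
Step 6 — Type: Im(Z) = 4.888 ⇒ lagging (phase φ = 90.0°).

PF = 0 (lagging, φ = 90.0°)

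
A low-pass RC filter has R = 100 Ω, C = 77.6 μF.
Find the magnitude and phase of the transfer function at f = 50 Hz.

Step 1 — Angular frequency: ω = 2π·50 = 314.2 rad/s.
Step 2 — Transfer function: H(jω) = 1/(1 + jωRC).
Step 3 — Denominator: 1 + jωRC = 1 + j·314.2·100·7.76e-05 = 1 + j2.438.
Step 4 — H = 0.144 - j0.3511.
Step 5 — Magnitude: |H| = 0.3795 (-8.4 dB); phase: φ = -67.7°.

|H| = 0.3795 (-8.4 dB), φ = -67.7°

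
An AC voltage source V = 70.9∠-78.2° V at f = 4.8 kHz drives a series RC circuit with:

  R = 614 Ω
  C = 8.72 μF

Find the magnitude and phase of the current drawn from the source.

Step 1 — Angular frequency: ω = 2π·f = 2π·4800 = 3.016e+04 rad/s.
Step 2 — Component impedances:
  R: Z = R = 614 Ω
  C: Z = 1/(jωC) = -j/(ω·C) = 0 - j3.802 Ω
Step 3 — Series combination: Z_total = R + C = 614 - j3.802 Ω = 614∠-0.4° Ω.
Step 4 — Source phasor: V = 70.9∠-78.2° V = 14.5 - j69.4 V.
Step 5 — Ohm's law: I = V / Z_total = (14.5 - j69.4) / (614 - j3.802) = 0.02431 - j0.1129 A.
Step 6 — Convert to polar: |I| = 0.1155 A, ∠I = -77.8°.

I = 0.1155∠-77.8° A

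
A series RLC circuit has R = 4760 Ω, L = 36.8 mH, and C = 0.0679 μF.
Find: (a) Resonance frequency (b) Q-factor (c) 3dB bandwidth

Step 1 — Resonance condition Im(Z)=0 gives ω₀ = 1/√(LC).
Step 2 — ω₀ = 1/√(0.0368·6.79e-08) = 2.001e+04 rad/s.
Step 3 — f₀ = ω₀/(2π) = 3184 Hz.
Step 4 — Series Q: Q = ω₀L/R = 2.001e+04·0.0368/4760 = 0.1547.
Step 5 — 3dB bandwidth: Δω = ω₀/Q = 1.293e+05 rad/s; BW = Δω/(2π) = 2.059e+04 Hz.

(a) f₀ = 3184 Hz  (b) Q = 0.1547  (c) BW = 2.059e+04 Hz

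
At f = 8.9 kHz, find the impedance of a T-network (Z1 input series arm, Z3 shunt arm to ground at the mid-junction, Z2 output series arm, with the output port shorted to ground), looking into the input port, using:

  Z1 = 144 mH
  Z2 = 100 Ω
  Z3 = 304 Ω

Step 1 — Angular frequency: ω = 2π·f = 2π·8900 = 5.592e+04 rad/s.
Step 2 — Component impedances:
  Z1: Z = jωL = j·5.592e+04·0.144 = 0 + j8053 Ω
  Z2: Z = R = 100 Ω
  Z3: Z = R = 304 Ω
Step 3 — With the output port shorted to ground, the output series arm Z2 runs from the junction to ground; the shunt arm Z3 also runs from the junction to ground. They appear in parallel: Z3 || Z2 = 75.25 Ω.
Step 4 — Series with input arm Z1: Z_in = Z1 + (Z3 || Z2) = 75.25 + j8053 Ω = 8053∠89.5° Ω.

Z = 75.25 + j8053 Ω = 8053∠89.5° Ω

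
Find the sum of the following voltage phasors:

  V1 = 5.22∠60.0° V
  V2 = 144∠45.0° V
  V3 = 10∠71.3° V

Step 1 — Convert each phasor to rectangular form:
  V1 = 5.22·(cos(60.0°) + j·sin(60.0°)) = 2.61 + j4.521 V
  V2 = 144·(cos(45.0°) + j·sin(45.0°)) = 101.8 + j101.8 V
  V3 = 10·(cos(71.3°) + j·sin(71.3°)) = 3.206 + j9.472 V
Step 2 — Sum components: V_total = 107.6 + j115.8 V.
Step 3 — Convert to polar: |V_total| = 158.1 V, ∠V_total = 47.1°.

V_total = 158.1∠47.1° V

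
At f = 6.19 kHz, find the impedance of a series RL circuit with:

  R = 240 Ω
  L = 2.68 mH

Step 1 — Angular frequency: ω = 2π·f = 2π·6190 = 3.889e+04 rad/s.
Step 2 — Component impedances:
  R: Z = R = 240 Ω
  L: Z = jωL = j·3.889e+04·0.00268 = 0 + j104.2 Ω
Step 3 — Series combination: Z_total = R + L = 240 + j104.2 Ω = 261.7∠23.5° Ω.

Z = 240 + j104.2 Ω = 261.7∠23.5° Ω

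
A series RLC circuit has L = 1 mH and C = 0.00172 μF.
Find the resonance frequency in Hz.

Step 1 — Resonance condition Im(Z)=0 gives ω₀ = 1/√(LC).
Step 2 — ω₀ = 1/√(0.001·1.72e-09) = 7.625e+05 rad/s.
Step 3 — f₀ = ω₀/(2π) = 1.214e+05 Hz.

f₀ = 1.214e+05 Hz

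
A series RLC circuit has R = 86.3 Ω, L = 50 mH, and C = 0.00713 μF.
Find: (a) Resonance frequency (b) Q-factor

Step 1 — Resonance condition Im(Z)=0 gives ω₀ = 1/√(LC).
Step 2 — ω₀ = 1/√(0.05·7.13e-09) = 5.296e+04 rad/s.
Step 3 — f₀ = ω₀/(2π) = 8429 Hz.
Step 4 — Series Q: Q = ω₀L/R = 5.296e+04·0.05/86.3 = 30.69.

(a) f₀ = 8429 Hz  (b) Q = 30.69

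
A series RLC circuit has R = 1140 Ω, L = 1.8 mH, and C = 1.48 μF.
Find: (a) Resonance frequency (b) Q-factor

Step 1 — Resonance condition Im(Z)=0 gives ω₀ = 1/√(LC).
Step 2 — ω₀ = 1/√(0.0018·1.48e-06) = 1.937e+04 rad/s.
Step 3 — f₀ = ω₀/(2π) = 3084 Hz.
Step 4 — Series Q: Q = ω₀L/R = 1.937e+04·0.0018/1140 = 0.03059.

(a) f₀ = 3084 Hz  (b) Q = 0.03059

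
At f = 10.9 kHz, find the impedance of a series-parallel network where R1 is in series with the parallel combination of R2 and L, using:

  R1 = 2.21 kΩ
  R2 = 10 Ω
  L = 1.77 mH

Step 1 — Angular frequency: ω = 2π·f = 2π·1.09e+04 = 6.849e+04 rad/s.
Step 2 — Component impedances:
  R1: Z = R = 2210 Ω
  R2: Z = R = 10 Ω
  L: Z = jωL = j·6.849e+04·0.00177 = 0 + j121.2 Ω
Step 3 — Parallel branch: R2 || L = 1/(1/R2 + 1/L) = 9.932 + j0.8194 Ω.
Step 4 — Series with R1: Z_total = R1 + (R2 || L) = 2220 + j0.8194 Ω = 2220∠0.0° Ω.

Z = 2220 + j0.8194 Ω = 2220∠0.0° Ω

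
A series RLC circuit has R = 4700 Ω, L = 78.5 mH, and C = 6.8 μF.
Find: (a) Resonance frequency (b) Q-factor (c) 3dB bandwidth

Step 1 — Resonance: ω₀ = 1/√(LC) = 1/√(0.0785·6.8e-06) = 1369 rad/s.
Step 2 — f₀ = ω₀/(2π) = 217.8 Hz.
Step 3 — Series Q: Q = ω₀L/R = 1369·0.0785/4700 = 0.02286.
Step 4 — Bandwidth: Δω = ω₀/Q = 5.987e+04 rad/s; BW = Δω/(2π) = 9529 Hz.

(a) f₀ = 217.8 Hz  (b) Q = 0.02286  (c) BW = 9529 Hz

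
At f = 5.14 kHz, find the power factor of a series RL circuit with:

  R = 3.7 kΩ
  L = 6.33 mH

Step 1 — Angular frequency: ω = 2π·f = 2π·5140 = 3.23e+04 rad/s.
Step 2 — Component impedances:
  R: Z = R = 3700 Ω
  L: Z = jωL = j·3.23e+04·0.00633 = 0 + j204.4 Ω
Step 3 — Series combination: Z_total = R + L = 3700 + j204.4 Ω = 3706∠3.2° Ω.
Step 4 — Power factor: PF = cos(φ) = Re(Z)/|Z| = 3700/3705.6 = 0.9985.
Step 5 — Type: Im(Z) = 204.4 ⇒ lagging (phase φ = 3.2°).

PF = 0.9985 (lagging, φ = 3.2°)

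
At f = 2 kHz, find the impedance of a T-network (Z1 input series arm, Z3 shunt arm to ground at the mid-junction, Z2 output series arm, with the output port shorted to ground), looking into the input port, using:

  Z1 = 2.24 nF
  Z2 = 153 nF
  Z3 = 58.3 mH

Step 1 — Angular frequency: ω = 2π·f = 2π·2000 = 1.257e+04 rad/s.
Step 2 — Component impedances:
  Z1: Z = 1/(jωC) = -j/(ω·C) = 0 - j3.553e+04 Ω
  Z2: Z = 1/(jωC) = -j/(ω·C) = 0 - j520.1 Ω
  Z3: Z = jωL = j·1.257e+04·0.0583 = 0 + j732.6 Ω
Step 3 — With the output port shorted to ground, the output series arm Z2 runs from the junction to ground; the shunt arm Z3 also runs from the junction to ground. They appear in parallel: Z3 || Z2 = 0 - j1793 Ω.
Step 4 — Series with input arm Z1: Z_in = Z1 + (Z3 || Z2) = 0 - j3.732e+04 Ω = 3.732e+04∠-90.0° Ω.

Z = 0 - j3.732e+04 Ω = 3.732e+04∠-90.0° Ω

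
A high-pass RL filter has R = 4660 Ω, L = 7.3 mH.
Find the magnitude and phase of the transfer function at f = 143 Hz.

Step 1 — Angular frequency: ω = 2π·143 = 898.5 rad/s.
Step 2 — Transfer function: H(jω) = jωL/(R + jωL).
Step 3 — Numerator jωL = j·6.559; denominator R + jωL = 4660 + j6.559.
Step 4 — H = 1.981e-06 + j0.001408.
Step 5 — Magnitude: |H| = 0.001408 (-57.0 dB); phase: φ = 89.9°.

|H| = 0.001408 (-57.0 dB), φ = 89.9°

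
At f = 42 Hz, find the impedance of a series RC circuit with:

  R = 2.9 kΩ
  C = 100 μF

Step 1 — Angular frequency: ω = 2π·f = 2π·42 = 263.9 rad/s.
Step 2 — Component impedances:
  R: Z = R = 2900 Ω
  C: Z = 1/(jωC) = -j/(ω·C) = 0 - j37.89 Ω
Step 3 — Series combination: Z_total = R + C = 2900 - j37.89 Ω = 2900∠-0.7° Ω.

Z = 2900 - j37.89 Ω = 2900∠-0.7° Ω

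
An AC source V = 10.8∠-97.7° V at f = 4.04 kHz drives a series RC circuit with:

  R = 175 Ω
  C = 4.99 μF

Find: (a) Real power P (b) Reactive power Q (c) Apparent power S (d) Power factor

Step 1 — Angular frequency: ω = 2π·f = 2π·4040 = 2.538e+04 rad/s.
Step 2 — Component impedances:
  R: Z = R = 175 Ω
  C: Z = 1/(jωC) = -j/(ω·C) = 0 - j7.895 Ω
Step 3 — Series combination: Z_total = R + C = 175 - j7.895 Ω = 175.2∠-2.6° Ω.
Step 4 — Source phasor: V = 10.8∠-97.7° V = -1.447 - j10.7 V.
Step 5 — Current: I = V / Z = -0.005499 - j0.06141 A = 0.06165∠-95.1° A.
Step 6 — Complex power: S = V·I* = 0.6652 - j0.03001 VA.
Step 7 — Real power: P = Re(S) = 0.6652 W.
Step 8 — Reactive power: Q = Im(S) = -0.03001 VAR.
Step 9 — Apparent power: |S| = 0.6658 VA.
Step 10 — Power factor: PF = P/|S| = 0.999 (leading).

(a) P = 0.6652 W  (b) Q = -0.03001 VAR  (c) S = 0.6658 VA  (d) PF = 0.999 (leading)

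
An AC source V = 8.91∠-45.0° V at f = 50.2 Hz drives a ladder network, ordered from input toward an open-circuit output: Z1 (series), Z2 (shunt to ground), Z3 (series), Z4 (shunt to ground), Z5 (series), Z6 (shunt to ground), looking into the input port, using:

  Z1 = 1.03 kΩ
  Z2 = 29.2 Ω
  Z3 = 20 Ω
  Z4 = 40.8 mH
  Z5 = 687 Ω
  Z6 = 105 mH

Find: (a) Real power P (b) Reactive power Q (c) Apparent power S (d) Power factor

Step 1 — Angular frequency: ω = 2π·f = 2π·50.2 = 315.4 rad/s.
Step 2 — Component impedances:
  Z1: Z = R = 1030 Ω
  Z2: Z = R = 29.2 Ω
  Z3: Z = R = 20 Ω
  Z4: Z = jωL = j·315.4·0.0408 = 0 + j12.87 Ω
  Z5: Z = R = 687 Ω
  Z6: Z = jωL = j·315.4·0.105 = 0 + j33.12 Ω
Step 3 — Ladder network (open output): work backward from the far end, alternating series and parallel combinations. Z_in = 1043 + j4.2 Ω = 1043∠0.2° Ω.
Step 4 — Source phasor: V = 8.91∠-45.0° V = 6.3 - j6.3 V.
Step 5 — Current: I = V / Z = 0.006016 - j0.006065 A = 0.008542∠-45.2° A.
Step 6 — Complex power: S = V·I* = 0.07611 + j0.0003064 VA.
Step 7 — Real power: P = Re(S) = 0.07611 W.
Step 8 — Reactive power: Q = Im(S) = 0.0003064 VAR.
Step 9 — Apparent power: |S| = 0.07611 VA.
Step 10 — Power factor: PF = P/|S| = 1 (lagging).

(a) P = 0.07611 W  (b) Q = 0.0003064 VAR  (c) S = 0.07611 VA  (d) PF = 1 (lagging)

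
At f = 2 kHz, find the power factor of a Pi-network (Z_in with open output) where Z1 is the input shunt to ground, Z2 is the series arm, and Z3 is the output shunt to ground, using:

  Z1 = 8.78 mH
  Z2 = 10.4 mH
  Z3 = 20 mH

Step 1 — Angular frequency: ω = 2π·f = 2π·2000 = 1.257e+04 rad/s.
Step 2 — Component impedances:
  Z1: Z = jωL = j·1.257e+04·0.00878 = 0 + j110.3 Ω
  Z2: Z = jωL = j·1.257e+04·0.0104 = 0 + j130.7 Ω
  Z3: Z = jωL = j·1.257e+04·0.02 = 0 + j251.3 Ω
Step 3 — With open output, the series arm Z2 and the output shunt Z3 appear in series to ground: Z2 + Z3 = 0 + j382 Ω.
Step 4 — Parallel with input shunt Z1: Z_in = Z1 || (Z2 + Z3) = 0 + j85.61 Ω = 85.61∠90.0° Ω.
Step 5 — Power factor: PF = cos(φ) = Re(Z)/|Z| = -0/85.61 = -0.
Step 6 — Type: Im(Z) = 85.61 ⇒ lagging (phase φ = 90.0°).

PF = -0 (lagging, φ = 90.0°)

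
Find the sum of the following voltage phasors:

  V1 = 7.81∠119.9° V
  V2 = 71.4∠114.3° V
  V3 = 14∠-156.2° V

Step 1 — Convert each phasor to rectangular form:
  V1 = 7.81·(cos(119.9°) + j·sin(119.9°)) = -3.893 + j6.77 V
  V2 = 71.4·(cos(114.3°) + j·sin(114.3°)) = -29.38 + j65.07 V
  V3 = 14·(cos(-156.2°) + j·sin(-156.2°)) = -12.81 - j5.65 V
Step 2 — Sum components: V_total = -46.08 + j66.2 V.
Step 3 — Convert to polar: |V_total| = 80.66 V, ∠V_total = 124.8°.

V_total = 80.66∠124.8° V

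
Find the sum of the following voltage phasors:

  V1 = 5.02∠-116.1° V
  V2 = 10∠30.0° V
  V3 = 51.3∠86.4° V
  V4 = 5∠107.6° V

Step 1 — Convert each phasor to rectangular form:
  V1 = 5.02·(cos(-116.1°) + j·sin(-116.1°)) = -2.208 - j4.508 V
  V2 = 10·(cos(30.0°) + j·sin(30.0°)) = 8.66 + j5 V
  V3 = 51.3·(cos(86.4°) + j·sin(86.4°)) = 3.221 + j51.2 V
  V4 = 5·(cos(107.6°) + j·sin(107.6°)) = -1.512 + j4.766 V
Step 2 — Sum components: V_total = 8.161 + j56.46 V.
Step 3 — Convert to polar: |V_total| = 57.04 V, ∠V_total = 81.8°.

V_total = 57.04∠81.8° V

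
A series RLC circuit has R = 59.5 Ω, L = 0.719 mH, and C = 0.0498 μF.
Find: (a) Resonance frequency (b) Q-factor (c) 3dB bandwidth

Step 1 — Resonance: ω₀ = 1/√(LC) = 1/√(0.000719·4.98e-08) = 1.671e+05 rad/s.
Step 2 — f₀ = ω₀/(2π) = 2.66e+04 Hz.
Step 3 — Series Q: Q = ω₀L/R = 1.671e+05·0.000719/59.5 = 2.019.
Step 4 — Bandwidth: Δω = ω₀/Q = 8.275e+04 rad/s; BW = Δω/(2π) = 1.317e+04 Hz.

(a) f₀ = 2.66e+04 Hz  (b) Q = 2.019  (c) BW = 1.317e+04 Hz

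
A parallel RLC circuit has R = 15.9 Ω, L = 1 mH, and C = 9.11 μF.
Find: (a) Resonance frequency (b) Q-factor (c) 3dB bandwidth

Step 1 — Resonance: ω₀ = 1/√(LC) = 1/√(0.001·9.11e-06) = 1.048e+04 rad/s.
Step 2 — f₀ = ω₀/(2π) = 1667 Hz.
Step 3 — Parallel Q: Q = R/(ω₀L) = 15.9/(1.048e+04·0.001) = 1.518.
Step 4 — Bandwidth: Δω = ω₀/Q = 6904 rad/s; BW = Δω/(2π) = 1099 Hz.

(a) f₀ = 1667 Hz  (b) Q = 1.518  (c) BW = 1099 Hz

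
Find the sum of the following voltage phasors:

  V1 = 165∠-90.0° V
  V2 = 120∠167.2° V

Step 1 — Convert each phasor to rectangular form:
  V1 = 165·(cos(-90.0°) + j·sin(-90.0°)) = 0 - j165 V
  V2 = 120·(cos(167.2°) + j·sin(167.2°)) = -117 + j26.59 V
Step 2 — Sum components: V_total = -117 - j138.4 V.
Step 3 — Convert to polar: |V_total| = 181.3 V, ∠V_total = -130.2°.

V_total = 181.3∠-130.2° V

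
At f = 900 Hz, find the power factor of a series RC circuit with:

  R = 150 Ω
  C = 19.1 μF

Step 1 — Angular frequency: ω = 2π·f = 2π·900 = 5655 rad/s.
Step 2 — Component impedances:
  R: Z = R = 150 Ω
  C: Z = 1/(jωC) = -j/(ω·C) = 0 - j9.259 Ω
Step 3 — Series combination: Z_total = R + C = 150 - j9.259 Ω = 150.3∠-3.5° Ω.
Step 4 — Power factor: PF = cos(φ) = Re(Z)/|Z| = 150/150.29 = 0.9981.
Step 5 — Type: Im(Z) = -9.259 ⇒ leading (phase φ = -3.5°).

PF = 0.9981 (leading, φ = -3.5°)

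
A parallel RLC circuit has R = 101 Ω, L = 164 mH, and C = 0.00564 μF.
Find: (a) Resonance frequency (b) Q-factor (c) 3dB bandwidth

Step 1 — Resonance: ω₀ = 1/√(LC) = 1/√(0.164·5.64e-09) = 3.288e+04 rad/s.
Step 2 — f₀ = ω₀/(2π) = 5233 Hz.
Step 3 — Parallel Q: Q = R/(ω₀L) = 101/(3.288e+04·0.164) = 0.01873.
Step 4 — Bandwidth: Δω = ω₀/Q = 1.755e+06 rad/s; BW = Δω/(2π) = 2.794e+05 Hz.

(a) f₀ = 5233 Hz  (b) Q = 0.01873  (c) BW = 2.794e+05 Hz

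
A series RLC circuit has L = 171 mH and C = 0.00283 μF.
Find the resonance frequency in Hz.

Step 1 — Resonance condition Im(Z)=0 gives ω₀ = 1/√(LC).
Step 2 — ω₀ = 1/√(0.171·2.83e-09) = 4.546e+04 rad/s.
Step 3 — f₀ = ω₀/(2π) = 7235 Hz.

f₀ = 7235 Hz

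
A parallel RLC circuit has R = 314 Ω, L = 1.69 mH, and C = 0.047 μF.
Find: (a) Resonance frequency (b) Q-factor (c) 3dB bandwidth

Step 1 — Resonance: ω₀ = 1/√(LC) = 1/√(0.00169·4.7e-08) = 1.122e+05 rad/s.
Step 2 — f₀ = ω₀/(2π) = 1.786e+04 Hz.
Step 3 — Parallel Q: Q = R/(ω₀L) = 314/(1.122e+05·0.00169) = 1.656.
Step 4 — Bandwidth: Δω = ω₀/Q = 6.776e+04 rad/s; BW = Δω/(2π) = 1.078e+04 Hz.

(a) f₀ = 1.786e+04 Hz  (b) Q = 1.656  (c) BW = 1.078e+04 Hz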